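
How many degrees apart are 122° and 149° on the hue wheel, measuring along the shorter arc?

|122 − 149| = 27.
27 ≤ 180, so the shorter arc is 27°.

27°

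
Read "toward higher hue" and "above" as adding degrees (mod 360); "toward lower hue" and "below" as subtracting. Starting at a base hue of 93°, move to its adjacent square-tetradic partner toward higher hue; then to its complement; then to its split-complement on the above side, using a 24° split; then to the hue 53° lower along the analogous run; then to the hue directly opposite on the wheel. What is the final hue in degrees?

334°

square ↑ +90°: 93 + 90 = 183°
complement +180°: 183 + 180 = 363 → 363 − 360 = 3°
split-comp 24° ↑ +204°: 3 + 204 = 207°
analog 53° ↓ −53°: 207 − 53 = 154°
complement +180°: 154 + 180 = 334°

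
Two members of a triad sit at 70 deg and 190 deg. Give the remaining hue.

310°

A triad spaces three hues 120° apart.
The full set is {70°, 190°, 310°}.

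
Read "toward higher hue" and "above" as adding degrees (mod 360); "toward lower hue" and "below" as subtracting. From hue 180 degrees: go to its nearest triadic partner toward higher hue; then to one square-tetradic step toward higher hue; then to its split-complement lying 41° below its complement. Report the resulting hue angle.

169°

+120° (triadic ↑): 180 + 120 = 300°
+90° (square ↑): 300 + 90 = 390 → 390 − 360 = 30°
+139° (split-comp 41° ↓): 30 + 139 = 169°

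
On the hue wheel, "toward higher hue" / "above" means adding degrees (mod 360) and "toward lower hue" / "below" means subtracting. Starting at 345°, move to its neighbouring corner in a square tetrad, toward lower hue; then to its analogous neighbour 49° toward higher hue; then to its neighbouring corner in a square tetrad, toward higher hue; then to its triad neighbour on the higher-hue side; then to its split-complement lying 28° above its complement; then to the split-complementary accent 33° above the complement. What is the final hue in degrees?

345 − 90 = 255°   (square ↓)
255 + 49 = 304°   (analog 49° ↑)
304 + 90 = 394 → 394 − 360 = 34°   (square ↑)
34 + 120 = 154°   (triadic ↑)
154 + 208 = 362 → 362 − 360 = 2°   (split-comp 28° ↑)
2 + 213 = 215°   (split-comp 33° ↑)

215°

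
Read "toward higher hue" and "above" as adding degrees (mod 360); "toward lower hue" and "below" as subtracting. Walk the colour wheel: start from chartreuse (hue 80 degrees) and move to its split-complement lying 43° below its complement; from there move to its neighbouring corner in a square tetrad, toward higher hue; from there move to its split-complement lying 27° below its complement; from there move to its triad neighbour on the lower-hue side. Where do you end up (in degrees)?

340°

split-comp 43° ↓ +137°: 80 + 137 = 217°
square ↑ +90°: 217 + 90 = 307°
split-comp 27° ↓ +153°: 307 + 153 = 460 → 460 − 360 = 100°
triadic ↓ −120°: 100 − 120 = -20 → -20 + 360 = 340°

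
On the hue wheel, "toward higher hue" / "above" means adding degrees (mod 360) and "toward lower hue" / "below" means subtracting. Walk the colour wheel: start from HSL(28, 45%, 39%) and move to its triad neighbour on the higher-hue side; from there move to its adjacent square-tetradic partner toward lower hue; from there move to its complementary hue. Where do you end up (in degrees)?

238°

triadic ↑ +120°: 28 + 120 = 148°
square ↓ −90°: 148 − 90 = 58°
complement +180°: 58 + 180 = 238°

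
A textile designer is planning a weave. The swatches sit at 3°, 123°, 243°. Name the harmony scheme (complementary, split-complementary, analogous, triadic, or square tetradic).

triadic

Sort the hues: 3°, 123°, 243°.
Successive gaps around the wheel: 120°, 120°, 120°.
Three hues equally spaced 120° apart form a triad.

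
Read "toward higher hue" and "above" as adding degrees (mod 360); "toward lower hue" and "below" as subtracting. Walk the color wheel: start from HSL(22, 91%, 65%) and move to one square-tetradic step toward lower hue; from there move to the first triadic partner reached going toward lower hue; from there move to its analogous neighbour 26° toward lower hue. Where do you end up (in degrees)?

square ↓ −90°: 22 − 90 = -68 → -68 + 360 = 292°
triadic ↓ −120°: 292 − 120 = 172°
analog 26° ↓ −26°: 172 − 26 = 146°

146°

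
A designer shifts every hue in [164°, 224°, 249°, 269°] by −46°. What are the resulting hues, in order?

118°, 178°, 203°, 223°

164 − 46 = 118°
224 − 46 = 178°
249 − 46 = 203°
269 − 46 = 223°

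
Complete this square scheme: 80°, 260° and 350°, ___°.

A square tetradic scheme places four hues every 90°.
The full set through 80° is {80°, 170°, 260°, 350°}.
Given {80°, 260°, 350°}, the missing hue is 170°.

170°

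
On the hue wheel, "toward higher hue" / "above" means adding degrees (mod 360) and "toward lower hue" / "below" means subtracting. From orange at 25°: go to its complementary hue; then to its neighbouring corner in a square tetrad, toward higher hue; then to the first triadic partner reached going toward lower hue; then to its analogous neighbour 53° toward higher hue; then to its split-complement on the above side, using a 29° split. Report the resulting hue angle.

25 + 180 = 205°   (complement)
205 + 90 = 295°   (square ↑)
295 − 120 = 175°   (triadic ↓)
175 + 53 = 228°   (analog 53° ↑)
228 + 209 = 437 → 437 − 360 = 77°   (split-comp 29° ↑)

77°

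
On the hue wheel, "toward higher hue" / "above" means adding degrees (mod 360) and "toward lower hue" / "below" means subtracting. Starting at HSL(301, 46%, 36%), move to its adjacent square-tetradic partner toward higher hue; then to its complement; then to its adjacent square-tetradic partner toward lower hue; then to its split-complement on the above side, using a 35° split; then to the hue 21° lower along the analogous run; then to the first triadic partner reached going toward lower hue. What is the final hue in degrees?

195°

301 + 90 = 391 → 391 − 360 = 31°   (square ↑)
31 + 180 = 211°   (complement)
211 − 90 = 121°   (square ↓)
121 + 215 = 336°   (split-comp 35° ↑)
336 − 21 = 315°   (analog 21° ↓)
315 − 120 = 195°   (triadic ↓)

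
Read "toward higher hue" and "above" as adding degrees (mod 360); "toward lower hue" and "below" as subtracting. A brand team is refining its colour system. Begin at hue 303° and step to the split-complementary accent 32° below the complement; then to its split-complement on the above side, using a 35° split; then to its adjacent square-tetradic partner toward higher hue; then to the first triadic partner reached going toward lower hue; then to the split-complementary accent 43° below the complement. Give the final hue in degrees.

53°

+148° (split-comp 32° ↓): 303 + 148 = 451 → 451 − 360 = 91°
+215° (split-comp 35° ↑): 91 + 215 = 306°
+90° (square ↑): 306 + 90 = 396 → 396 − 360 = 36°
−120° (triadic ↓): 36 − 120 = -84 → -84 + 360 = 276°
+137° (split-comp 43° ↓): 276 + 137 = 413 → 413 − 360 = 53°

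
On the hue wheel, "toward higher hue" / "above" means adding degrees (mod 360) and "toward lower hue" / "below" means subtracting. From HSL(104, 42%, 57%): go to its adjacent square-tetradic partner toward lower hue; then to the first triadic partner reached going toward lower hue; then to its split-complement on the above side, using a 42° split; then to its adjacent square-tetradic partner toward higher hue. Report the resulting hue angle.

−90° (square ↓): 104 − 90 = 14°
−120° (triadic ↓): 14 − 120 = -106 → -106 + 360 = 254°
+222° (split-comp 42° ↑): 254 + 222 = 476 → 476 − 360 = 116°
+90° (square ↑): 116 + 90 = 206°

206°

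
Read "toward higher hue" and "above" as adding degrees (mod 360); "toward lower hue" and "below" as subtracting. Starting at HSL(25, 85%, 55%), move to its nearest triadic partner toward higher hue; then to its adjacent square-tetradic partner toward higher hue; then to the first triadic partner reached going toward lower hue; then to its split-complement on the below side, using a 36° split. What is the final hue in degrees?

triadic ↑ +120°: 25 + 120 = 145°
square ↑ +90°: 145 + 90 = 235°
triadic ↓ −120°: 235 − 120 = 115°
split-comp 36° ↓ +144°: 115 + 144 = 259°

259°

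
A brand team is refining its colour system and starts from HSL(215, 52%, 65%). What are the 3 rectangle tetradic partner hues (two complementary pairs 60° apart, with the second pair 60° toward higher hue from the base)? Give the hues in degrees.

A rectangular tetradic uses two complementary pairs 60° apart: offsets 0°, 60°, 180°, 240°.
215 + 60 = 275°
215 + 180 = 395 → 395 − 360 = 35°
215 + 240 = 455 → 455 − 360 = 95°

275°, 35°, and 95°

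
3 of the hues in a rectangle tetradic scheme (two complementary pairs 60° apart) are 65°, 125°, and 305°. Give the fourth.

245°

A rectangular tetradic uses two complementary pairs 60° apart: offsets 0°, 60°, 180°, 240°.
Among {65°, 125°, 305°}, 305° and 125° are a 180° pair.
The remaining hue 65° needs its own complement: 65 + 180 = 245°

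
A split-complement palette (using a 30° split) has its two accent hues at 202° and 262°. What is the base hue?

52°

The accents sit 30° either side of the complement, so the complement is their short-arc midpoint on the wheel.
Short-arc midpoint of 202° and 262°: 232°.
Base is 180° from the complement: 232 − 180 = 52°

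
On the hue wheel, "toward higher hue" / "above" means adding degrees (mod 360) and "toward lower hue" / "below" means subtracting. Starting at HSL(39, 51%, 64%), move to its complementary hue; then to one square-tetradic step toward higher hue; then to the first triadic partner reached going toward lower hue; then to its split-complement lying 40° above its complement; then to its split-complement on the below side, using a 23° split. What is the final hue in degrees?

complement +180°: 39 + 180 = 219°
square ↑ +90°: 219 + 90 = 309°
triadic ↓ −120°: 309 − 120 = 189°
split-comp 40° ↑ +220°: 189 + 220 = 409 → 409 − 360 = 49°
split-comp 23° ↓ +157°: 49 + 157 = 206°

206°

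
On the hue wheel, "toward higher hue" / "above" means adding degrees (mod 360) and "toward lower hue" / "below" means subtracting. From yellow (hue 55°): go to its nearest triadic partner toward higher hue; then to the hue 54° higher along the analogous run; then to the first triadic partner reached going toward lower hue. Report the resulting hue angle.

109°

55 + 120 = 175°   (triadic ↑)
175 + 54 = 229°   (analog 54° ↑)
229 − 120 = 109°   (triadic ↓)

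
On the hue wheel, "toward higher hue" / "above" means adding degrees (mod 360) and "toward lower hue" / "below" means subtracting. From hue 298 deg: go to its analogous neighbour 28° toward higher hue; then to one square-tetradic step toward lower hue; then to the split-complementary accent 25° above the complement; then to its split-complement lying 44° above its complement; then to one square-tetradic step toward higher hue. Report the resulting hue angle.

analog 28° ↑ +28°: 298 + 28 = 326°
square ↓ −90°: 326 − 90 = 236°
split-comp 25° ↑ +205°: 236 + 205 = 441 → 441 − 360 = 81°
split-comp 44° ↑ +224°: 81 + 224 = 305°
square ↑ +90°: 305 + 90 = 395 → 395 − 360 = 35°

35°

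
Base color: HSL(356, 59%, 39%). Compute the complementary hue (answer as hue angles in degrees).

176°

356 + 180 = 536 → 536 − 360 = 176°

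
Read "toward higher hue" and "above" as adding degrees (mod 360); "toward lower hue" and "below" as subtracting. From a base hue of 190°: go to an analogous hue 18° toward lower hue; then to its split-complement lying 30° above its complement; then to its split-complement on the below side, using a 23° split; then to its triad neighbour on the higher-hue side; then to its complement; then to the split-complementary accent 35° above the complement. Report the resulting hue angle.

334°

190 − 18 = 172°   (analog 18° ↓)
172 + 210 = 382 → 382 − 360 = 22°   (split-comp 30° ↑)
22 + 157 = 179°   (split-comp 23° ↓)
179 + 120 = 299°   (triadic ↑)
299 + 180 = 479 → 479 − 360 = 119°   (complement)
119 + 215 = 334°   (split-comp 35° ↑)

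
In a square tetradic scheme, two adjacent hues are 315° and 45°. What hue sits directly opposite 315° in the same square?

A square tetradic scheme places four hues 90° apart; opposite corners are 180° apart.
315 + 180 = 495 → 495 − 360 = 135°

135°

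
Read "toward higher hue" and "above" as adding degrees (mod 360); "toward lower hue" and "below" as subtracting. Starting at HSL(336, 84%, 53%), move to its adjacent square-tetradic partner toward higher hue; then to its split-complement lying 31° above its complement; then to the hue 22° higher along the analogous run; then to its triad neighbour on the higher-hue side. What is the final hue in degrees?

+90° (square ↑): 336 + 90 = 426 → 426 − 360 = 66°
+211° (split-comp 31° ↑): 66 + 211 = 277°
+22° (analog 22° ↑): 277 + 22 = 299°
+120° (triadic ↑): 299 + 120 = 419 → 419 − 360 = 59°

59°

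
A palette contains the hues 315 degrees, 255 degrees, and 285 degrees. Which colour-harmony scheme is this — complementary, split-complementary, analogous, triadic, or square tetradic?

Sort the hues: 255°, 285°, 315°.
Successive gaps around the wheel: 30°, 30°, 300°.
A run of hues at equal small steps (30°) with one large closing gap is an analogous group.

analogous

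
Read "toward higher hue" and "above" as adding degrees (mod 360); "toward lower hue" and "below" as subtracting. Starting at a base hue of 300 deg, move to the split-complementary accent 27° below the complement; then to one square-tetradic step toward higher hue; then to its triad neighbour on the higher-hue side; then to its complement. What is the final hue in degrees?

300 + 153 = 453 → 453 − 360 = 93°   (split-comp 27° ↓)
93 + 90 = 183°   (square ↑)
183 + 120 = 303°   (triadic ↑)
303 + 180 = 483 → 483 − 360 = 123°   (complement)

123°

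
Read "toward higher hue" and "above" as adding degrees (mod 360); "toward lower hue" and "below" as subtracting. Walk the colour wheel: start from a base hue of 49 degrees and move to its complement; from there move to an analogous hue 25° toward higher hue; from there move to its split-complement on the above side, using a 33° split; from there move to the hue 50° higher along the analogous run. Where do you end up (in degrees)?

157°

+180° (complement): 49 + 180 = 229°
+25° (analog 25° ↑): 229 + 25 = 254°
+213° (split-comp 33° ↑): 254 + 213 = 467 → 467 − 360 = 107°
+50° (analog 50° ↑): 107 + 50 = 157°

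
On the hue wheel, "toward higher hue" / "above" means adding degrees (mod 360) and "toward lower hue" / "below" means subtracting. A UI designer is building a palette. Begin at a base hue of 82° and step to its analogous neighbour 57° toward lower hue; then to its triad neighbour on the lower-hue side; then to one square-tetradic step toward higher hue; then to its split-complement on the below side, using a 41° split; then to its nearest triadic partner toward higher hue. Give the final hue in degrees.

−57° (analog 57° ↓): 82 − 57 = 25°
−120° (triadic ↓): 25 − 120 = -95 → -95 + 360 = 265°
+90° (square ↑): 265 + 90 = 355°
+139° (split-comp 41° ↓): 355 + 139 = 494 → 494 − 360 = 134°
+120° (triadic ↑): 134 + 120 = 254°

254°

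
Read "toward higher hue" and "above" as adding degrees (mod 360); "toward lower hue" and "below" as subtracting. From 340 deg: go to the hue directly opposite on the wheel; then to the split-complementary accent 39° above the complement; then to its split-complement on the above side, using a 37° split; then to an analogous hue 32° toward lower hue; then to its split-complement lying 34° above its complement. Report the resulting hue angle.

58°

340 + 180 = 520 → 520 − 360 = 160°   (complement)
160 + 219 = 379 → 379 − 360 = 19°   (split-comp 39° ↑)
19 + 217 = 236°   (split-comp 37° ↑)
236 − 32 = 204°   (analog 32° ↓)
204 + 214 = 418 → 418 − 360 = 58°   (split-comp 34° ↑)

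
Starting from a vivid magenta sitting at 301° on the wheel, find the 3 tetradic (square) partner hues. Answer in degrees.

31°, 121°, and 211°

A square tetradic scheme places four hues every 90°.
301 + 90 = 391 → 391 − 360 = 31°
301 + 180 = 481 → 481 − 360 = 121°
301 + 270 = 571 → 571 − 360 = 211°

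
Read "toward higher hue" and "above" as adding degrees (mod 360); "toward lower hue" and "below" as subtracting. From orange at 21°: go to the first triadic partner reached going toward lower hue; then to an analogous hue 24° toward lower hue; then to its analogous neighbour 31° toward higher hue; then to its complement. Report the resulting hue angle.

triadic ↓ −120°: 21 − 120 = -99 → -99 + 360 = 261°
analog 24° ↓ −24°: 261 − 24 = 237°
analog 31° ↑ +31°: 237 + 31 = 268°
complement +180°: 268 + 180 = 448 → 448 − 360 = 88°

88°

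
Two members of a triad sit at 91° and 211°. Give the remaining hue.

331°

A triad spaces three hues 120° apart.
The full set is {91°, 211°, 331°}.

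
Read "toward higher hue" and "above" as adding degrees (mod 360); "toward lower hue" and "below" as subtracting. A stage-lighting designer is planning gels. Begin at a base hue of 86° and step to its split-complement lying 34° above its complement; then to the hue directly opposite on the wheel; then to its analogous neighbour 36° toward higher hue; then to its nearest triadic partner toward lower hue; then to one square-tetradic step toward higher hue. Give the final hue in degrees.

86 + 214 = 300°   (split-comp 34° ↑)
300 + 180 = 480 → 480 − 360 = 120°   (complement)
120 + 36 = 156°   (analog 36° ↑)
156 − 120 = 36°   (triadic ↓)
36 + 90 = 126°   (square ↑)

126°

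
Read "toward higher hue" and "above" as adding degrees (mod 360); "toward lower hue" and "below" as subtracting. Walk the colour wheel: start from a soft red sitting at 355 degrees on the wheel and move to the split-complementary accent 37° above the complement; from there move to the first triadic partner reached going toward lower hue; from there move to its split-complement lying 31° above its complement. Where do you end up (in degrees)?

303°

355 + 217 = 572 → 572 − 360 = 212°   (split-comp 37° ↑)
212 − 120 = 92°   (triadic ↓)
92 + 211 = 303°   (split-comp 31° ↑)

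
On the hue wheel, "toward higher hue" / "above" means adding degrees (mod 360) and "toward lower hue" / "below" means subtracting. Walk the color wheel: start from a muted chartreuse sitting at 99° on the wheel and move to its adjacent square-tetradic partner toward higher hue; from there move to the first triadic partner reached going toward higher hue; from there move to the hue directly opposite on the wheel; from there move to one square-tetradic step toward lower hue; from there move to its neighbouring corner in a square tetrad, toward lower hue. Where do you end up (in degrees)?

+90° (square ↑): 99 + 90 = 189°
+120° (triadic ↑): 189 + 120 = 309°
+180° (complement): 309 + 180 = 489 → 489 − 360 = 129°
−90° (square ↓): 129 − 90 = 39°
−90° (square ↓): 39 − 90 = -51 → -51 + 360 = 309°

309°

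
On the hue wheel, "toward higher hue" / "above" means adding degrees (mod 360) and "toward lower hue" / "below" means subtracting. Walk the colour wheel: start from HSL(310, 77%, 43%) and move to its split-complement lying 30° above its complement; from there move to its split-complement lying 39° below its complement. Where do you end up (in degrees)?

301°

split-comp 30° ↑ +210°: 310 + 210 = 520 → 520 − 360 = 160°
split-comp 39° ↓ +141°: 160 + 141 = 301°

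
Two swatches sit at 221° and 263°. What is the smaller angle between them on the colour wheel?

|221 − 263| = 42.
42 ≤ 180, so the shorter arc is 42°.

42°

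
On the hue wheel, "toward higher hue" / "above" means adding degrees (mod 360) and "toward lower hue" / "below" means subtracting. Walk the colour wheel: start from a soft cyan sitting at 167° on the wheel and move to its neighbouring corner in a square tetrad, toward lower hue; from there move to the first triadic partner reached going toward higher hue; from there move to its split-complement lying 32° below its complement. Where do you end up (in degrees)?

−90° (square ↓): 167 − 90 = 77°
+120° (triadic ↑): 77 + 120 = 197°
+148° (split-comp 32° ↓): 197 + 148 = 345°

345°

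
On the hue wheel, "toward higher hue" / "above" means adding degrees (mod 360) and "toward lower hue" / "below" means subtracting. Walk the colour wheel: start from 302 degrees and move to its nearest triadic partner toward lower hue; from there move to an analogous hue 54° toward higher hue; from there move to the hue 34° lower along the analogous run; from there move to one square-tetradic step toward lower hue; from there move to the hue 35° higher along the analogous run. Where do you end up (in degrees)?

−120° (triadic ↓): 302 − 120 = 182°
+54° (analog 54° ↑): 182 + 54 = 236°
−34° (analog 34° ↓): 236 − 34 = 202°
−90° (square ↓): 202 − 90 = 112°
+35° (analog 35° ↑): 112 + 35 = 147°

147°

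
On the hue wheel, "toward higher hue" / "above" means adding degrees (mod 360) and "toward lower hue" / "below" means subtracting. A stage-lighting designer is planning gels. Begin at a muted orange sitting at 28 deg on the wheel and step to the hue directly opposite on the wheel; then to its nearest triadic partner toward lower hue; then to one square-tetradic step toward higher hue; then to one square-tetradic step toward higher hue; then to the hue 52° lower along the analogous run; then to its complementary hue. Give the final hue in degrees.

28 + 180 = 208°   (complement)
208 − 120 = 88°   (triadic ↓)
88 + 90 = 178°   (square ↑)
178 + 90 = 268°   (square ↑)
268 − 52 = 216°   (analog 52° ↓)
216 + 180 = 396 → 396 − 360 = 36°   (complement)

36°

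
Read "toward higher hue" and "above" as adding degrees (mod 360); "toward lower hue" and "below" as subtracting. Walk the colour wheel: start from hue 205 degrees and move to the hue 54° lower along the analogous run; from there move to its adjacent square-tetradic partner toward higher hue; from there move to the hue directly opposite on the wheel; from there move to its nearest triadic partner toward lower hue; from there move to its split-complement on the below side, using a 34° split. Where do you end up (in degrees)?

analog 54° ↓ −54°: 205 − 54 = 151°
square ↑ +90°: 151 + 90 = 241°
complement +180°: 241 + 180 = 421 → 421 − 360 = 61°
triadic ↓ −120°: 61 − 120 = -59 → -59 + 360 = 301°
split-comp 34° ↓ +146°: 301 + 146 = 447 → 447 − 360 = 87°

87°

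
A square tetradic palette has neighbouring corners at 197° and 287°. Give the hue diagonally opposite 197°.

17°

A square tetradic scheme places four hues 90° apart; opposite corners are 180° apart.
197 + 180 = 377 → 377 − 360 = 17°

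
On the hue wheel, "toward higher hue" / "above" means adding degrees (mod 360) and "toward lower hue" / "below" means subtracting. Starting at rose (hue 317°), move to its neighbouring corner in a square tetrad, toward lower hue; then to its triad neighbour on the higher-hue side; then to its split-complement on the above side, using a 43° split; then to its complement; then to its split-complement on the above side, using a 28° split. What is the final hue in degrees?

238°

−90° (square ↓): 317 − 90 = 227°
+120° (triadic ↑): 227 + 120 = 347°
+223° (split-comp 43° ↑): 347 + 223 = 570 → 570 − 360 = 210°
+180° (complement): 210 + 180 = 390 → 390 − 360 = 30°
+208° (split-comp 28° ↑): 30 + 208 = 238°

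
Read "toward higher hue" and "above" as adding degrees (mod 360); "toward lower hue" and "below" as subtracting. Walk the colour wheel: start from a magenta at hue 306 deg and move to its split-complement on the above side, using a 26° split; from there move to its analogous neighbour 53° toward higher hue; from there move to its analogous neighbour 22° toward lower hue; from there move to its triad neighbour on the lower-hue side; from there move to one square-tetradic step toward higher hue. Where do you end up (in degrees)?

153°

split-comp 26° ↑ +206°: 306 + 206 = 512 → 512 − 360 = 152°
analog 53° ↑ +53°: 152 + 53 = 205°
analog 22° ↓ −22°: 205 − 22 = 183°
triadic ↓ −120°: 183 − 120 = 63°
square ↑ +90°: 63 + 90 = 153°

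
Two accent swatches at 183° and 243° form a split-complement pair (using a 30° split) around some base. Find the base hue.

The accents sit 30° either side of the complement, so the complement is their short-arc midpoint on the wheel.
Short-arc midpoint of 183° and 243°: 213°.
Base is 180° from the complement: 213 − 180 = 33°

33°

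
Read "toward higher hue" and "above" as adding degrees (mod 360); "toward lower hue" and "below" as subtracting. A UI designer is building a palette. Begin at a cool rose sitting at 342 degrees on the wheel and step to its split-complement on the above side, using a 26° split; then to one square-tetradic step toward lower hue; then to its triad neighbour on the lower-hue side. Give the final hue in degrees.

338°

split-comp 26° ↑ +206°: 342 + 206 = 548 → 548 − 360 = 188°
square ↓ −90°: 188 − 90 = 98°
triadic ↓ −120°: 98 − 120 = -22 → -22 + 360 = 338°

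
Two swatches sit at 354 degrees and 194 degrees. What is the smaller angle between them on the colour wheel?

160°

|354 − 194| = 160.
160 ≤ 180, so the shorter arc is 160°.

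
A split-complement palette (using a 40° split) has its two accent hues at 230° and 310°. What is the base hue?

The accents sit 40° either side of the complement, so the complement is their short-arc midpoint on the wheel.
Short-arc midpoint of 230° and 310°: 270°.
Base is 180° from the complement: 270 − 180 = 90°

90°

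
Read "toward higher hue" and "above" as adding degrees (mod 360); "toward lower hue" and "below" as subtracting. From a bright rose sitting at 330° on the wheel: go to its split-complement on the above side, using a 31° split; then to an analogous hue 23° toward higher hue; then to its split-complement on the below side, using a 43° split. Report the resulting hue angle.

330 + 211 = 541 → 541 − 360 = 181°   (split-comp 31° ↑)
181 + 23 = 204°   (analog 23° ↑)
204 + 137 = 341°   (split-comp 43° ↓)

341°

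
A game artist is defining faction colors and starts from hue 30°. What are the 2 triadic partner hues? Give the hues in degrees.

A triad places three hues 120° apart.
30 + 120 = 150°
30 + 240 = 270°

150° and 270°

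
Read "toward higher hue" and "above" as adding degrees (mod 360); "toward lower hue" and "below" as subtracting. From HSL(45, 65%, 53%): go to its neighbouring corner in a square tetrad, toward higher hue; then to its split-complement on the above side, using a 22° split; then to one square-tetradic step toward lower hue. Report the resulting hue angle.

45 + 90 = 135°   (square ↑)
135 + 202 = 337°   (split-comp 22° ↑)
337 − 90 = 247°   (square ↓)

247°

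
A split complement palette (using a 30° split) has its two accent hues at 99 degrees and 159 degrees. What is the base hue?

The accents sit 30° either side of the complement, so the complement is their short-arc midpoint on the wheel.
Short-arc midpoint of 99° and 159°: 129°.
Base is 180° from the complement: 129 − 180 = -51 → -51 + 360 = 309°

309°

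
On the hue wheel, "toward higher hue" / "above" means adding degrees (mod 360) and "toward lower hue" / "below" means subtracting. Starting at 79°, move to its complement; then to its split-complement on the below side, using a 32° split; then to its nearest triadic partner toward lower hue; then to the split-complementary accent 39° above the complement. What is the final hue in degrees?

146°

+180° (complement): 79 + 180 = 259°
+148° (split-comp 32° ↓): 259 + 148 = 407 → 407 − 360 = 47°
−120° (triadic ↓): 47 − 120 = -73 → -73 + 360 = 287°
+219° (split-comp 39° ↑): 287 + 219 = 506 → 506 − 360 = 146°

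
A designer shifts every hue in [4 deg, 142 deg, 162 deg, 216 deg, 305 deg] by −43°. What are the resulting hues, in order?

321°, 99°, 119°, 173°, 262°

4 − 43 = -39 → -39 + 360 = 321°
142 − 43 = 99°
162 − 43 = 119°
216 − 43 = 173°
305 − 43 = 262°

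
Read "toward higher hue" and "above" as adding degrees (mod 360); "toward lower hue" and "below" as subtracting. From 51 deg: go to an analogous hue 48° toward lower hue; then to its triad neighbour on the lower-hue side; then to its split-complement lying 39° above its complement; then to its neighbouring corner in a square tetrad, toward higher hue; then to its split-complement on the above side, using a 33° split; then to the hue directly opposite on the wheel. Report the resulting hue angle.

51 − 48 = 3°   (analog 48° ↓)
3 − 120 = -117 → -117 + 360 = 243°   (triadic ↓)
243 + 219 = 462 → 462 − 360 = 102°   (split-comp 39° ↑)
102 + 90 = 192°   (square ↑)
192 + 213 = 405 → 405 − 360 = 45°   (split-comp 33° ↑)
45 + 180 = 225°   (complement)

225°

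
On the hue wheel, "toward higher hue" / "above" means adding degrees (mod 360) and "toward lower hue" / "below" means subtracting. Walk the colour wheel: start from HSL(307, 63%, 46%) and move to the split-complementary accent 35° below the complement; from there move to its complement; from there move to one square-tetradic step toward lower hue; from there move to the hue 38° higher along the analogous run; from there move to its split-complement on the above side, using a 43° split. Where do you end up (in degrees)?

83°

+145° (split-comp 35° ↓): 307 + 145 = 452 → 452 − 360 = 92°
+180° (complement): 92 + 180 = 272°
−90° (square ↓): 272 − 90 = 182°
+38° (analog 38° ↑): 182 + 38 = 220°
+223° (split-comp 43° ↑): 220 + 223 = 443 → 443 − 360 = 83°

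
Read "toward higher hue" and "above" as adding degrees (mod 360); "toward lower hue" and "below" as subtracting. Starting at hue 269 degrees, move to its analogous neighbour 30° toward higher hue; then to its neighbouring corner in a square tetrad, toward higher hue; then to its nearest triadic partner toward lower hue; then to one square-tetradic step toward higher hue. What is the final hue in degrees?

359°

269 + 30 = 299°   (analog 30° ↑)
299 + 90 = 389 → 389 − 360 = 29°   (square ↑)
29 − 120 = -91 → -91 + 360 = 269°   (triadic ↓)
269 + 90 = 359°   (square ↑)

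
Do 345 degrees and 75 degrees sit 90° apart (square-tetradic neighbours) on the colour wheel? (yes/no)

Angular distance: |345 − 75| = 270; shorter arc = 360 − 270 = 90°.
90° apart (square-tetradic neighbours) requires 90°.

yes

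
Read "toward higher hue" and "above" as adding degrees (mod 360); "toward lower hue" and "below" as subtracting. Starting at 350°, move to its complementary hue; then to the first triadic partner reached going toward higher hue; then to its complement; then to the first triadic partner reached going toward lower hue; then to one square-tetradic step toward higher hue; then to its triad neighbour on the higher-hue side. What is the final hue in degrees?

200°

complement +180°: 350 + 180 = 530 → 530 − 360 = 170°
triadic ↑ +120°: 170 + 120 = 290°
complement +180°: 290 + 180 = 470 → 470 − 360 = 110°
triadic ↓ −120°: 110 − 120 = -10 → -10 + 360 = 350°
square ↑ +90°: 350 + 90 = 440 → 440 − 360 = 80°
triadic ↑ +120°: 80 + 120 = 200°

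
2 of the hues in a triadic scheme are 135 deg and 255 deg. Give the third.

A triad places three hues 120° apart.
The full set through 135° is {15°, 135°, 255°}.
Given {135°, 255°}, the missing hue is 15°.

15°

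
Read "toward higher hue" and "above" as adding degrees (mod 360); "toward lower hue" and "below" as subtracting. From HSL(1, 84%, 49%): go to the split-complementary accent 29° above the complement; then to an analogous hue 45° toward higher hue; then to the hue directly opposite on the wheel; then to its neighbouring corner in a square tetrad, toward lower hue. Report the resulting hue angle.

345°

split-comp 29° ↑ +209°: 1 + 209 = 210°
analog 45° ↑ +45°: 210 + 45 = 255°
complement +180°: 255 + 180 = 435 → 435 − 360 = 75°
square ↓ −90°: 75 − 90 = -15 → -15 + 360 = 345°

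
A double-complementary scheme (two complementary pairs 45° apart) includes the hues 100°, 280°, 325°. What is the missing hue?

145°

A rectangular tetradic uses two complementary pairs 45° apart: offsets 0°, 45°, 180°, 225°.
Among {100°, 280°, 325°}, 280° and 100° are a 180° pair.
The remaining hue 325° needs its own complement: 325 + 180 = 505 → 505 − 360 = 145°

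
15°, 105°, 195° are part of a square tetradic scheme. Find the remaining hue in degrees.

285°

A square tetradic scheme places four hues every 90°.
The full set through 15° is {15°, 105°, 195°, 285°}.
Given {15°, 105°, 195°}, the missing hue is 285°.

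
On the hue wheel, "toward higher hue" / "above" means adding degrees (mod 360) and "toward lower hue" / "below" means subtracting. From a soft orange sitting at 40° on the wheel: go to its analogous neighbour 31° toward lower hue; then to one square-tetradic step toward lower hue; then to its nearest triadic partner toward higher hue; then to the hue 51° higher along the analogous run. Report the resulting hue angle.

analog 31° ↓ −31°: 40 − 31 = 9°
square ↓ −90°: 9 − 90 = -81 → -81 + 360 = 279°
triadic ↑ +120°: 279 + 120 = 399 → 399 − 360 = 39°
analog 51° ↑ +51°: 39 + 51 = 90°

90°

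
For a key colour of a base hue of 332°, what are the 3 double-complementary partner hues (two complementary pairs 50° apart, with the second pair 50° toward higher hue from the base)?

A rectangular tetradic uses two complementary pairs 50° apart: offsets 0°, 50°, 180°, 230°.
332 + 50 = 382 → 382 − 360 = 22°
332 + 180 = 512 → 512 − 360 = 152°
332 + 230 = 562 → 562 − 360 = 202°

22°, 152° and 202°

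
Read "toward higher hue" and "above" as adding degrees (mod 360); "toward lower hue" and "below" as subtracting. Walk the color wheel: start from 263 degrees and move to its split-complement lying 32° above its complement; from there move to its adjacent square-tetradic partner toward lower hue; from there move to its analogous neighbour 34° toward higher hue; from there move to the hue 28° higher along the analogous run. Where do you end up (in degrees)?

87°

+212° (split-comp 32° ↑): 263 + 212 = 475 → 475 − 360 = 115°
−90° (square ↓): 115 − 90 = 25°
+34° (analog 34° ↑): 25 + 34 = 59°
+28° (analog 28° ↑): 59 + 28 = 87°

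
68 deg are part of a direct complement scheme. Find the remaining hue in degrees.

The complement sits 180° across the wheel.
The full set through 68° is {68°, 248°}.
Given {68°}, the missing hue is 248°.

248°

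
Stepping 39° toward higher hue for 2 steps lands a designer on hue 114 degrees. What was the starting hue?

36°

2 steps of 39° (toward higher hue) give a net shift of +78°.
Start = end − shift: 114 − 78 = 36°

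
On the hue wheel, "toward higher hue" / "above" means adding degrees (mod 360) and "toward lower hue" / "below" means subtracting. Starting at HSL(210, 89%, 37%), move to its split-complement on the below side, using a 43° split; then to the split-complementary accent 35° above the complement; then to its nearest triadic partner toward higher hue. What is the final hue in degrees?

+137° (split-comp 43° ↓): 210 + 137 = 347°
+215° (split-comp 35° ↑): 347 + 215 = 562 → 562 − 360 = 202°
+120° (triadic ↑): 202 + 120 = 322°

322°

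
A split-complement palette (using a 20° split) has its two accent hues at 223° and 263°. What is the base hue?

The accents sit 20° either side of the complement, so the complement is their short-arc midpoint on the wheel.
Short-arc midpoint of 223° and 263°: 243°.
Base is 180° from the complement: 243 − 180 = 63°

63°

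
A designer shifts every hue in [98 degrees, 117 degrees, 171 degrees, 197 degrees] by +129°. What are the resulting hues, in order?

227°, 246°, 300°, 326°

98 + 129 = 227°
117 + 129 = 246°
171 + 129 = 300°
197 + 129 = 326°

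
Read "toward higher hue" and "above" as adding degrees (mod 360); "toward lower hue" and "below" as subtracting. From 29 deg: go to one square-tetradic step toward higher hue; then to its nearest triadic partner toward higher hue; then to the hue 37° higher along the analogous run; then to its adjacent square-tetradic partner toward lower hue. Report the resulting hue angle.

186°

+90° (square ↑): 29 + 90 = 119°
+120° (triadic ↑): 119 + 120 = 239°
+37° (analog 37° ↑): 239 + 37 = 276°
−90° (square ↓): 276 − 90 = 186°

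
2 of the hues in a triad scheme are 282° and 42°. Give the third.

162°

A triad places three hues 120° apart.
The full set through 42° is {42°, 162°, 282°}.
Given {42°, 282°}, the missing hue is 162°.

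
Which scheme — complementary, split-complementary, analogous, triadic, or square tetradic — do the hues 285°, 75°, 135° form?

split-complementary

Sort the hues: 75°, 135°, 285°.
Successive gaps around the wheel: 60°, 150°, 150°.
Two 150° gaps and one 60° gap — a base hue opposite a pair of accents 30° either side of its complement — is the split-complementary pattern.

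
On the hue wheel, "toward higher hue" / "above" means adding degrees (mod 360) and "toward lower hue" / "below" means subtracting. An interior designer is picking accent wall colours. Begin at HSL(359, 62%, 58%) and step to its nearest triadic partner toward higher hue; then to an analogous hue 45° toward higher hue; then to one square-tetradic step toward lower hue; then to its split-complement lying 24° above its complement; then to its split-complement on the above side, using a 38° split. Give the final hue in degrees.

359 + 120 = 479 → 479 − 360 = 119°   (triadic ↑)
119 + 45 = 164°   (analog 45° ↑)
164 − 90 = 74°   (square ↓)
74 + 204 = 278°   (split-comp 24° ↑)
278 + 218 = 496 → 496 − 360 = 136°   (split-comp 38° ↑)

136°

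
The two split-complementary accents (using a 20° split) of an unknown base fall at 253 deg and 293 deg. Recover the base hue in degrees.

93°

The accents sit 20° either side of the complement, so the complement is their short-arc midpoint on the wheel.
Short-arc midpoint of 253° and 293°: 273°.
Base is 180° from the complement: 273 − 180 = 93°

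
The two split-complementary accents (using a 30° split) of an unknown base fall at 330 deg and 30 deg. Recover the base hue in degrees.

180°

The accents sit 30° either side of the complement, so the complement is their short-arc midpoint on the wheel.
Short-arc midpoint of 330° and 30°: 0°.
Base is 180° from the complement: 0 − 180 = -180 → -180 + 360 = 180°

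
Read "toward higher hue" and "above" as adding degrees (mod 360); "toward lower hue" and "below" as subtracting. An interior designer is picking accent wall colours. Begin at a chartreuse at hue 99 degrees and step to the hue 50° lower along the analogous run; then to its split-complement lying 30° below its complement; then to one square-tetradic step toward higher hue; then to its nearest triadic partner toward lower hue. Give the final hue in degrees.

169°

analog 50° ↓ −50°: 99 − 50 = 49°
split-comp 30° ↓ +150°: 49 + 150 = 199°
square ↑ +90°: 199 + 90 = 289°
triadic ↓ −120°: 289 − 120 = 169°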